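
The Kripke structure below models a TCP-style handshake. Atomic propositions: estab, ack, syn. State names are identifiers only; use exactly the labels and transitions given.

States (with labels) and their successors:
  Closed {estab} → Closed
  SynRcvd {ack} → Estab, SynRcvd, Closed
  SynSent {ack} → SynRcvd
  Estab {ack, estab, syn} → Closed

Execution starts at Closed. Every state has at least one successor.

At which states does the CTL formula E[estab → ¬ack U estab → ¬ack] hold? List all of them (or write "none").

{Closed, SynRcvd, SynSent}

States satisfying estab → ¬ack: {Closed, SynRcvd, SynSent}.
States satisfying E[estab → ¬ack U estab → ¬ack]: {Closed, SynRcvd, SynSent}.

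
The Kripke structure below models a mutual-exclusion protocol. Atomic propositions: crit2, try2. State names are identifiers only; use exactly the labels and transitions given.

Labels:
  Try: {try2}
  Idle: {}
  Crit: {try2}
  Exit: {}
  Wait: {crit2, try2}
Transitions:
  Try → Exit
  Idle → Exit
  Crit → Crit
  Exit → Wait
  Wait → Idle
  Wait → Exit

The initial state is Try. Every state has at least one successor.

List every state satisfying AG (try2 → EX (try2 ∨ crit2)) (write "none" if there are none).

States satisfying try2 → EX (try2 ∨ crit2): {Idle, Crit, Exit}.
States satisfying AG (try2 → EX (try2 ∨ crit2)): {Crit}.

{Crit}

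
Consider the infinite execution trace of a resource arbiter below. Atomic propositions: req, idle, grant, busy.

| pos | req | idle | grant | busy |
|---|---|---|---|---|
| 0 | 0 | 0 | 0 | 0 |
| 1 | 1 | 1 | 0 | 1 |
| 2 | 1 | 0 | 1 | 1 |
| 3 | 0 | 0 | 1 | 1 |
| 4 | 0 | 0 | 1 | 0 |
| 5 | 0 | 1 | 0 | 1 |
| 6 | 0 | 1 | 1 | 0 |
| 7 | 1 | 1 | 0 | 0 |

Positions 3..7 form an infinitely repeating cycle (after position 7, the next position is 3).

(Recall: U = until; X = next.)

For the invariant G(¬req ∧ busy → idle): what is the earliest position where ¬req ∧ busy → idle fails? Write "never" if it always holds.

Check ¬req ∧ busy → idle at each position in order: 0 ✓, 1 ✓, 2 ✓.
At position 3 the labels are {busy, grant}, so ¬req ∧ busy → idle is false there. This is the first violation.

3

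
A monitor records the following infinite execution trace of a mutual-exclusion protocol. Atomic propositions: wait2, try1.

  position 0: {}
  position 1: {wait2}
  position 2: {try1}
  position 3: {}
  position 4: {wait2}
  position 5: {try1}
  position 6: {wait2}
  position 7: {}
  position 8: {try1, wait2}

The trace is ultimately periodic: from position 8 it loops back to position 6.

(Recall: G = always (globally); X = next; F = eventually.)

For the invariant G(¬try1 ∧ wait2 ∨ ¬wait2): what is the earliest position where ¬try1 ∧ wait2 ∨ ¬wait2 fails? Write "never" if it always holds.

Check ¬try1 ∧ wait2 ∨ ¬wait2 at each position in order: 0 ✓, 1 ✓, 2 ✓, 3 ✓, 4 ✓, 5 ✓, 6 ✓, 7 ✓.
At position 8 the labels are {try1, wait2}, so ¬try1 ∧ wait2 ∨ ¬wait2 is false there. This is the first violation.

8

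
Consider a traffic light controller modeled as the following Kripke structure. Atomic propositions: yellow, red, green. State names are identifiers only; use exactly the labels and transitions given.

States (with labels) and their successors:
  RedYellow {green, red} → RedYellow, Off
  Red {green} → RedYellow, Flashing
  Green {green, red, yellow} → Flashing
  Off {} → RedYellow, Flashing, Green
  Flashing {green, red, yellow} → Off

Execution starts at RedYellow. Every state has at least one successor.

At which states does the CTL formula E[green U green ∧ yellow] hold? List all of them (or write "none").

{Red, Green, Flashing}

States satisfying green: {RedYellow, Red, Green, Flashing}.
States satisfying green ∧ yellow: {Green, Flashing}.
States satisfying E[green U green ∧ yellow]: {Red, Green, Flashing}.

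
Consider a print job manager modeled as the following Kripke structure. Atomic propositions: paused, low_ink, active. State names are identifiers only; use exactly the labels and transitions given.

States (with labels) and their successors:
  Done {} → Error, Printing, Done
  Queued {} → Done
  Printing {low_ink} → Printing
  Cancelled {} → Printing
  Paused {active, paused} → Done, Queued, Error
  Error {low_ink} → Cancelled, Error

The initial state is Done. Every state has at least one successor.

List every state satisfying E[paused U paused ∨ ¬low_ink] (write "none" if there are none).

States satisfying paused: {Paused}.
States satisfying paused ∨ ¬low_ink: {Done, Queued, Cancelled, Paused}.
States satisfying E[paused U paused ∨ ¬low_ink]: {Done, Queued, Cancelled, Paused}.

{Done, Queued, Cancelled, Paused}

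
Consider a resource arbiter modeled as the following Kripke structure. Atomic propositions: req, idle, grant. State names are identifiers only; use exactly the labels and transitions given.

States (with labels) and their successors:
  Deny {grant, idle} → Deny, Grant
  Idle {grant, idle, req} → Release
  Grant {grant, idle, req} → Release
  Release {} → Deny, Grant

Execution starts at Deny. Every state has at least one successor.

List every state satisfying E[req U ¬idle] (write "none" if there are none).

{Idle, Grant, Release}

States satisfying req: {Idle, Grant}.
States satisfying ¬idle: {Release}.
States satisfying E[req U ¬idle]: {Idle, Grant, Release}.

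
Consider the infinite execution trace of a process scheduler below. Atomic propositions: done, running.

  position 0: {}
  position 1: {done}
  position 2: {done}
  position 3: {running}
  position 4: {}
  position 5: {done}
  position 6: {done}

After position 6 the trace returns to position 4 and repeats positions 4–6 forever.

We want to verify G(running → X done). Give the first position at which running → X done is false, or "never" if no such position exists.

Check running → X done at each position in order: 0 ✓, 1 ✓, 2 ✓.
At position 3 the labels are {running} and the next position 4 has {}, so running → X done is false there. This is the first violation.

3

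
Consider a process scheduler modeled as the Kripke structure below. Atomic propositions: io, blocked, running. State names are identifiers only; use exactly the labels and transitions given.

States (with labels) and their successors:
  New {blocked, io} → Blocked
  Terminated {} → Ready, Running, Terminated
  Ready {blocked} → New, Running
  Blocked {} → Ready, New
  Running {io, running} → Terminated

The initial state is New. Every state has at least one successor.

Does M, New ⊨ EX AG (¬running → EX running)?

States satisfying AG (¬running → EX running): ∅.
States satisfying EX AG (¬running → EX running): ∅.
No suitable path/successor from New witnesses the formula.
New ∉ Sat(EX AG (¬running → EX running)).

No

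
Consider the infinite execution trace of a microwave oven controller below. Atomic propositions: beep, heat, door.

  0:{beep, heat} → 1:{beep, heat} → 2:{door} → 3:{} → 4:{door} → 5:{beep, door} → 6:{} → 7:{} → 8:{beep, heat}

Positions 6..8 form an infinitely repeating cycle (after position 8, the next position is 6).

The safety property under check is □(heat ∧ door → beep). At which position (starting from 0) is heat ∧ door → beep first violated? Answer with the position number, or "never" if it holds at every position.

never

heat ∧ door → beep holds at every position 0..8, and those are all the positions the trace ever visits, so the invariant □(heat ∧ door → beep) is never violated.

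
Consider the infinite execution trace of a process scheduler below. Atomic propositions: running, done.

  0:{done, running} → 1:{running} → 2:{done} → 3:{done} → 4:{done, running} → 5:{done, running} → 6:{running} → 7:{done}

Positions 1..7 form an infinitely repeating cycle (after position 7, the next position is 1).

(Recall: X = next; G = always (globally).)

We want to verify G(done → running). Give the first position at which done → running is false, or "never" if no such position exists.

Check done → running at each position in order: 0 ✓, 1 ✓.
At position 2 the labels are {done}, so done → running is false there. This is the first violation.

2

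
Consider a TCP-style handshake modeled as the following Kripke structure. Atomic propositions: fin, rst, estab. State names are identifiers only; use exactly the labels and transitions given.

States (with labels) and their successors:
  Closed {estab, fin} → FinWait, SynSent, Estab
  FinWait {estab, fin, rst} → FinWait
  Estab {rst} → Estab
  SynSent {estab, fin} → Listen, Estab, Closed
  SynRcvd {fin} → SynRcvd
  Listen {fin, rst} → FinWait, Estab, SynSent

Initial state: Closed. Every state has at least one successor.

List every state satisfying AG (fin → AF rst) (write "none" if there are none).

States satisfying fin → AF rst: {FinWait, Estab, Listen}.
States satisfying AG (fin → AF rst): {FinWait, Estab}.

{FinWait, Estab}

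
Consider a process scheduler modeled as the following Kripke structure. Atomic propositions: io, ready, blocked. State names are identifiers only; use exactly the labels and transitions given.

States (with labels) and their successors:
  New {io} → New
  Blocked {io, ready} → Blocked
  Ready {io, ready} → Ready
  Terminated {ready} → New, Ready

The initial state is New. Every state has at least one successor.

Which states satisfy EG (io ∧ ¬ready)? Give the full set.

States satisfying io ∧ ¬ready: {New}.
States satisfying EG (io ∧ ¬ready): {New}.

{New}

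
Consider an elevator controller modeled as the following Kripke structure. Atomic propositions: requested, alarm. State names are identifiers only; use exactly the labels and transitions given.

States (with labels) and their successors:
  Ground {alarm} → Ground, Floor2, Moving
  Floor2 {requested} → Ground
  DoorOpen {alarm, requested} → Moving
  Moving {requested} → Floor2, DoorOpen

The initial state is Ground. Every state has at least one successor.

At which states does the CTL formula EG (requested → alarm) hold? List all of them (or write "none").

States satisfying requested → alarm: {Ground, DoorOpen}.
States satisfying EG (requested → alarm): {Ground}.

{Ground}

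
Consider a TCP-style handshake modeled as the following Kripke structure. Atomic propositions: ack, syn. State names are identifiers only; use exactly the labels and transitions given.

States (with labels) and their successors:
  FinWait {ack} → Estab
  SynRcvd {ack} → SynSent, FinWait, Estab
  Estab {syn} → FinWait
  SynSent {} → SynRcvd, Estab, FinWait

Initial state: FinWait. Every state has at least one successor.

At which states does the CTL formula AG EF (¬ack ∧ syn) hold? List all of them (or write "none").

{FinWait, SynRcvd, Estab, SynSent}

States satisfying EF (¬ack ∧ syn): {FinWait, SynRcvd, Estab, SynSent}.
States satisfying AG EF (¬ack ∧ syn): {FinWait, SynRcvd, Estab, SynSent}.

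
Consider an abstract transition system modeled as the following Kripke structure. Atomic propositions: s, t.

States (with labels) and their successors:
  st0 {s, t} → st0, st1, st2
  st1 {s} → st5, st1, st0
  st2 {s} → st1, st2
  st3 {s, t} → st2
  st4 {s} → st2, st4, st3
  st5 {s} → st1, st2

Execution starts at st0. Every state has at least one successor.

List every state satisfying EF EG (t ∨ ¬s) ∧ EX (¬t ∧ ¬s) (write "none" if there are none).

none

States satisfying EG (t ∨ ¬s): {st0}.
States satisfying EF EG (t ∨ ¬s): {st0, st1, st2, st3, st4, st5}.
States satisfying ¬t ∧ ¬s: ∅.
States satisfying EX (¬t ∧ ¬s): ∅.
States satisfying EF EG (t ∨ ¬s) ∧ EX (¬t ∧ ¬s): ∅.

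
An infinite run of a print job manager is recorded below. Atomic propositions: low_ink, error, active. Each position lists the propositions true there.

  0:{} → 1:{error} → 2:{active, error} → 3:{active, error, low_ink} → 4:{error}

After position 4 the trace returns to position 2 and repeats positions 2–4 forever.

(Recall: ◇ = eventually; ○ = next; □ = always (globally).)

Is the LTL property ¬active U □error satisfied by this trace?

Walking from position 0: □error first holds at position 1, and ¬active holds at every earlier position along the way, so ¬active U □error holds.

Satisfied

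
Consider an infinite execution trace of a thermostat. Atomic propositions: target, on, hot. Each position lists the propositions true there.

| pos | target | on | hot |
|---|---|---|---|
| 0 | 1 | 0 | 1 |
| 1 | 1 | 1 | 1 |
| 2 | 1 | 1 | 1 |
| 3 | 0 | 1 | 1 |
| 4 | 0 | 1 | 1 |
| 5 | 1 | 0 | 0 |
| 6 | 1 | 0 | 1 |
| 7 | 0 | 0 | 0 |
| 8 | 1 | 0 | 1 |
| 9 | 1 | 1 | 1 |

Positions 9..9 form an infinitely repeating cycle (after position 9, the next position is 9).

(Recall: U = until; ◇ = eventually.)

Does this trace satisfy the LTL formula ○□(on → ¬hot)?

The position after 0 is 1; □(on → ¬hot) is false there.

Violated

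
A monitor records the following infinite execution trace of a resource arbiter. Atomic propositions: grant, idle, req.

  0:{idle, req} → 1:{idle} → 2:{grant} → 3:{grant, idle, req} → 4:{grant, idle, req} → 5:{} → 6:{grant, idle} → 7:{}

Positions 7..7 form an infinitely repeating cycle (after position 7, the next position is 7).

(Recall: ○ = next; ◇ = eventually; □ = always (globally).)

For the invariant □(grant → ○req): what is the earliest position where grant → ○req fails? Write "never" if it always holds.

4

Check grant → ○req at each position in order: 0 ✓, 1 ✓, 2 ✓, 3 ✓.
At position 4 the labels are {grant, idle, req} and the next position 5 has {}, so grant → ○req is false there. This is the first violation.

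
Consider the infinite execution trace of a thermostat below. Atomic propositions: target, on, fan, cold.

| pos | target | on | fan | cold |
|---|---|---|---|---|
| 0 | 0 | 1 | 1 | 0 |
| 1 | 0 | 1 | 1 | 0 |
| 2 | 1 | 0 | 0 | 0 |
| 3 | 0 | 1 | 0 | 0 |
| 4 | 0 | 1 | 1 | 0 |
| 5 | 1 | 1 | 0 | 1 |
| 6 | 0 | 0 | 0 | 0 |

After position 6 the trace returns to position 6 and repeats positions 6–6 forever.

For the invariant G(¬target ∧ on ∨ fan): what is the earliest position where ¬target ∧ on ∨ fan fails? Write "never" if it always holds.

Check ¬target ∧ on ∨ fan at each position in order: 0 ✓, 1 ✓.
At position 2 the labels are {target}, so ¬target ∧ on ∨ fan is false there. This is the first violation.

2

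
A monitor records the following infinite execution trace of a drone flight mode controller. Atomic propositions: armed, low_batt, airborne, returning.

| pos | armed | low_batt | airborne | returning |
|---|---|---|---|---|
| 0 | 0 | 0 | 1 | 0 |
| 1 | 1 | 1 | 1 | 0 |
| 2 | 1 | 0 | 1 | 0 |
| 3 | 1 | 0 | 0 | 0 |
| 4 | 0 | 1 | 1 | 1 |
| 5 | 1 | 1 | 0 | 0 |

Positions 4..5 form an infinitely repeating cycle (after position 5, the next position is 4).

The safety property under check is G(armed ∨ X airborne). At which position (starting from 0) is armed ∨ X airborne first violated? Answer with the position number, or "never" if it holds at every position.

Check armed ∨ X airborne at each position in order: 0 ✓, 1 ✓, 2 ✓, 3 ✓.
At position 4 the labels are {airborne, low_batt, returning} and the next position 5 has {armed, low_batt}, so armed ∨ X airborne is false there. This is the first violation.

4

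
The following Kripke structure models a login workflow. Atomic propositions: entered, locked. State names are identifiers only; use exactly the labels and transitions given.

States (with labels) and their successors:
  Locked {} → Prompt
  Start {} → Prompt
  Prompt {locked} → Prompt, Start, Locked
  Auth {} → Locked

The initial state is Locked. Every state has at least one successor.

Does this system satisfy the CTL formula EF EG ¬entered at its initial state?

States satisfying EG ¬entered: {Locked, Start, Prompt, Auth}.
States satisfying EF EG ¬entered: {Locked, Start, Prompt, Auth}.
Some path from Locked reaches a state where EG ¬entered holds.
Locked ∈ Sat(EF EG ¬entered).

Holds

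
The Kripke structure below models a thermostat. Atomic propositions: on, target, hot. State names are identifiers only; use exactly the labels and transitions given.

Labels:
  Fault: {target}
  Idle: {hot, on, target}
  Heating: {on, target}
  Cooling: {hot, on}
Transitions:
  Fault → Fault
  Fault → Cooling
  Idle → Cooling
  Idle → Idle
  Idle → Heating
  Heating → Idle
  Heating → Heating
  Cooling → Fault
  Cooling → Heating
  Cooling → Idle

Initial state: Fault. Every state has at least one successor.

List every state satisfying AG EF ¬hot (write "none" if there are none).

{Fault, Idle, Heating, Cooling}

States satisfying EF ¬hot: {Fault, Idle, Heating, Cooling}.
States satisfying AG EF ¬hot: {Fault, Idle, Heating, Cooling}.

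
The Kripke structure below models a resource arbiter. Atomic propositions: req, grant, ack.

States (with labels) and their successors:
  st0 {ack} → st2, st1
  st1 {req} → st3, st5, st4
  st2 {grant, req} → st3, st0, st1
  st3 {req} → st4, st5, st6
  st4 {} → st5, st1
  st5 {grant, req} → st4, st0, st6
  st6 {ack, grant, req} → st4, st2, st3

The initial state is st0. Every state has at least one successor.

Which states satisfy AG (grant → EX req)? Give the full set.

States satisfying grant → EX req: {st0, st1, st2, st3, st4, st5, st6}.
States satisfying AG (grant → EX req): {st0, st1, st2, st3, st4, st5, st6}.

{st0, st1, st2, st3, st4, st5, st6}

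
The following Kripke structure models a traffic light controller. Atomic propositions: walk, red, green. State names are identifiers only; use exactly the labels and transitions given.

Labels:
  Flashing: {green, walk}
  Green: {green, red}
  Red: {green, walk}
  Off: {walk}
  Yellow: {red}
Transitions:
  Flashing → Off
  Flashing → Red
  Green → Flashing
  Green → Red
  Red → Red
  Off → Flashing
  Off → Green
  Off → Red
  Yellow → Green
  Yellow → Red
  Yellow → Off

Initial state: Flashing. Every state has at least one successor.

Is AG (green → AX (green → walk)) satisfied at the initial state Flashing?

Yes

States satisfying green → AX (green → walk): {Flashing, Green, Red, Off, Yellow}.
States satisfying AG (green → AX (green → walk)): {Flashing, Green, Red, Off, Yellow}.
Every state reachable from Flashing satisfies green → AX (green → walk).
Flashing ∈ Sat(AG (green → AX (green → walk))).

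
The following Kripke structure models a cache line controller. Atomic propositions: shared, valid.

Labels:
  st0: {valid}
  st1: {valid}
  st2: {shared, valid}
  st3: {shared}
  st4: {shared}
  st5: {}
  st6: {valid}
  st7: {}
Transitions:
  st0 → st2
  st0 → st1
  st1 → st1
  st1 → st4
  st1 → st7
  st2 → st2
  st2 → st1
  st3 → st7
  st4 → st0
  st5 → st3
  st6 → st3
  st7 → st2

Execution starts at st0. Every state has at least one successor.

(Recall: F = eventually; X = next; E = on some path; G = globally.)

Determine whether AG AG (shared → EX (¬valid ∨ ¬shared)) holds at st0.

States satisfying AG (shared → EX (¬valid ∨ ¬shared)): {st0, st1, st2, st3, st4, st5, st6, st7}.
States satisfying AG AG (shared → EX (¬valid ∨ ¬shared)): {st0, st1, st2, st3, st4, st5, st6, st7}.
Every state reachable from st0 satisfies AG (shared → EX (¬valid ∨ ¬shared)).
st0 ∈ Sat(AG AG (shared → EX (¬valid ∨ ¬shared))).

Satisfied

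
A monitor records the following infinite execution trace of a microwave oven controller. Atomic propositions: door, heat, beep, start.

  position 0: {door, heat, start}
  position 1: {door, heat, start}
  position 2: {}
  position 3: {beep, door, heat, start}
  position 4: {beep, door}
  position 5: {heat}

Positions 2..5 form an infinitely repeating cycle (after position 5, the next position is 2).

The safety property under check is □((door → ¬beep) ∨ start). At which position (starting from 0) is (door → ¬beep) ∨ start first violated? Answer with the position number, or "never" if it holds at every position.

Check (door → ¬beep) ∨ start at each position in order: 0 ✓, 1 ✓, 2 ✓, 3 ✓.
At position 4 the labels are {beep, door}, so (door → ¬beep) ∨ start is false there. This is the first violation.

4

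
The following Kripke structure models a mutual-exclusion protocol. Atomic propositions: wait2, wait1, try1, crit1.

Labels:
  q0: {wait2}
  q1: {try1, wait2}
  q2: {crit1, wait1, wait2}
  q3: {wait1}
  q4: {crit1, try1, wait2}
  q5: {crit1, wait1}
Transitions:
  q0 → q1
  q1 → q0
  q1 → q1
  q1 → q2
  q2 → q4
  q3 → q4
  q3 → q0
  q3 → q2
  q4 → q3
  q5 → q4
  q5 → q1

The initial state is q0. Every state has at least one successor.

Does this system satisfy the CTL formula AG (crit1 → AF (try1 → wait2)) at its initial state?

Satisfied

States satisfying crit1 → AF (try1 → wait2): {q0, q1, q2, q3, q4, q5}.
States satisfying AG (crit1 → AF (try1 → wait2)): {q0, q1, q2, q3, q4, q5}.
Every state reachable from q0 satisfies crit1 → AF (try1 → wait2).
q0 ∈ Sat(AG (crit1 → AF (try1 → wait2))).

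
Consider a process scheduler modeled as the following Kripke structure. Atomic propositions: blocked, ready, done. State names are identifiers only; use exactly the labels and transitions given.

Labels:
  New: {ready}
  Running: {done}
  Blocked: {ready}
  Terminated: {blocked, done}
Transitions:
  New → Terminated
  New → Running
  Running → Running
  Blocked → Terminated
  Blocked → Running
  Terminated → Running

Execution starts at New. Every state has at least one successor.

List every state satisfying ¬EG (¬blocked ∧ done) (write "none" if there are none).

States satisfying ¬blocked ∧ done: {Running}.
States satisfying EG (¬blocked ∧ done): {Running}.
States satisfying ¬EG (¬blocked ∧ done): {New, Blocked, Terminated}.

{New, Blocked, Terminated}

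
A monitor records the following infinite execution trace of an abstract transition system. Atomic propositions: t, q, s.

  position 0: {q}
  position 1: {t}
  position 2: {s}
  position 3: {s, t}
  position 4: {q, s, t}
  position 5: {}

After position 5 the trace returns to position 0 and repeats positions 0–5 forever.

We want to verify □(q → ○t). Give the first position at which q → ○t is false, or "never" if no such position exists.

Check q → ○t at each position in order: 0 ✓, 1 ✓, 2 ✓, 3 ✓.
At position 4 the labels are {q, s, t} and the next position 5 has {}, so q → ○t is false there. This is the first violation.

4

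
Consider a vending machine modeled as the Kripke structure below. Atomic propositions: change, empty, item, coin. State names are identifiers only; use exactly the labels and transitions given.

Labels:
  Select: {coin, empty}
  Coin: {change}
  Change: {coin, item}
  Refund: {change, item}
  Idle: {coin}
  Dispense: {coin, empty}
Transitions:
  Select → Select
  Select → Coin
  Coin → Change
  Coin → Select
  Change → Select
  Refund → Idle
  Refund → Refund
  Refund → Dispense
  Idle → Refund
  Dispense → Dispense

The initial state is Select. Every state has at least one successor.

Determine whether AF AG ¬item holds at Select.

Does not hold

States satisfying AG ¬item: {Dispense}.
States satisfying AF AG ¬item: {Dispense}.
There is a path from Select along which AG ¬item never holds.
Select ∉ Sat(AF AG ¬item).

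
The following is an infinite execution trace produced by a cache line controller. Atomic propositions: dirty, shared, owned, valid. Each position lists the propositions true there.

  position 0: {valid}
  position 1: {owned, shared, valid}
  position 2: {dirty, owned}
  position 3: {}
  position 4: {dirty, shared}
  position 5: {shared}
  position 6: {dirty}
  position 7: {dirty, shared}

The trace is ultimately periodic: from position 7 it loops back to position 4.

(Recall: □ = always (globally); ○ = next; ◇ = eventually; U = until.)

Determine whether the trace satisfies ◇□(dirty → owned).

□(dirty → owned) is false at every position 0..7, so it never becomes true and ◇□(dirty → owned) fails.

Does not hold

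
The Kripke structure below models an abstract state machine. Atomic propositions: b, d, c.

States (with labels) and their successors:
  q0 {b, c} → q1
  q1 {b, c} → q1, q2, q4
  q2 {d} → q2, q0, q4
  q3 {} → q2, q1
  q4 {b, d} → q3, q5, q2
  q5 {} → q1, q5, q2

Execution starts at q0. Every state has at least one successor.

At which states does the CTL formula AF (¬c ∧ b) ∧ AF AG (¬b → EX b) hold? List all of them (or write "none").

{q4}

States satisfying ¬c ∧ b: {q4}.
States satisfying AF (¬c ∧ b): {q4}.
States satisfying AG (¬b → EX b): {q0, q1, q2, q3, q4, q5}.
States satisfying AF AG (¬b → EX b): {q0, q1, q2, q3, q4, q5}.
States satisfying AF (¬c ∧ b) ∧ AF AG (¬b → EX b): {q4}.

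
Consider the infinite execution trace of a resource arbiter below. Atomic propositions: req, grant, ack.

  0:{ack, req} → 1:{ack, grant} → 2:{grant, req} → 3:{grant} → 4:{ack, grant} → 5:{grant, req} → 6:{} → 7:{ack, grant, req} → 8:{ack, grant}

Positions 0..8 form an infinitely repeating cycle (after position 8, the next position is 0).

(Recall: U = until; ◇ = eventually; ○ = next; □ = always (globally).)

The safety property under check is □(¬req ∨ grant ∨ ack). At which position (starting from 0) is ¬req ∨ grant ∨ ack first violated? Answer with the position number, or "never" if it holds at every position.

¬req ∨ grant ∨ ack holds at every position 0..8, and those are all the positions the trace ever visits, so the invariant □(¬req ∨ grant ∨ ack) is never violated.

never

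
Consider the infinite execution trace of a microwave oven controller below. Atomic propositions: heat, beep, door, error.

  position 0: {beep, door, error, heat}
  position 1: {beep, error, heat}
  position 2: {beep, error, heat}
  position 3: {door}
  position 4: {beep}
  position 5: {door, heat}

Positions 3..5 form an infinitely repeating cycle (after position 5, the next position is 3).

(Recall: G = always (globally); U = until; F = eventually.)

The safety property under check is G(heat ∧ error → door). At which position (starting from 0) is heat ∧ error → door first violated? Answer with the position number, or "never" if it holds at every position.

1

Check heat ∧ error → door at each position in order: 0 ✓.
At position 1 the labels are {beep, error, heat}, so heat ∧ error → door is false there. This is the first violation.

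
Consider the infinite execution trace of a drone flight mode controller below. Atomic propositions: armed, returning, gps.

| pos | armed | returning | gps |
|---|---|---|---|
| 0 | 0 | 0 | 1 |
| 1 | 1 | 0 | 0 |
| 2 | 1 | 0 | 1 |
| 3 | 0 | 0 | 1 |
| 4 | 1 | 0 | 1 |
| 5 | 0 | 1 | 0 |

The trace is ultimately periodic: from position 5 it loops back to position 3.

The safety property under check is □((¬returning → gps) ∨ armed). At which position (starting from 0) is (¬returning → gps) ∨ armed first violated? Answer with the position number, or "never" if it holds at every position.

never

(¬returning → gps) ∨ armed holds at every position 0..5, and those are all the positions the trace ever visits, so the invariant □((¬returning → gps) ∨ armed) is never violated.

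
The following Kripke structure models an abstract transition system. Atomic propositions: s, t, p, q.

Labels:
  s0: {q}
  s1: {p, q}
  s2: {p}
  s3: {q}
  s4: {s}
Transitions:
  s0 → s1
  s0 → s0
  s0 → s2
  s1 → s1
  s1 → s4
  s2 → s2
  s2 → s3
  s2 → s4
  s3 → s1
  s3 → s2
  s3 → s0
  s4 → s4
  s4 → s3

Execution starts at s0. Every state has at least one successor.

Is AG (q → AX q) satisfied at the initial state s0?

States satisfying q → AX q: {s2, s4}.
States satisfying AG (q → AX q): ∅.
s0 is reachable from s0 and violates q → AX q, so AG fails at s0.
s0 ∉ Sat(AG (q → AX q)).

Does not hold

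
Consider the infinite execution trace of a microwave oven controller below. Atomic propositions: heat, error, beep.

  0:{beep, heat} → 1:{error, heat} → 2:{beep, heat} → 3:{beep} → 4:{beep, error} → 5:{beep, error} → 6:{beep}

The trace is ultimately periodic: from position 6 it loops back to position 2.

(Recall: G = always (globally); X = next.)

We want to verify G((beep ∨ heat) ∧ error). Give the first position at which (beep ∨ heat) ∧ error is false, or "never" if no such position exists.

0

At position 0 the labels are {beep, heat}, so (beep ∨ heat) ∧ error is false there. This is the first violation.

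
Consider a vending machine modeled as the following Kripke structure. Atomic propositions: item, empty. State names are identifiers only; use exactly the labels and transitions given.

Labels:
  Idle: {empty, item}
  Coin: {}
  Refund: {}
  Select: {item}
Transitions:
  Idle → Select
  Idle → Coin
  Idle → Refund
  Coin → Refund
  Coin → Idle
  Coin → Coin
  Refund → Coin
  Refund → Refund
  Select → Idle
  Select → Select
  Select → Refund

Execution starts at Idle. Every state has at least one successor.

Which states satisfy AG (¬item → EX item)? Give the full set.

none

States satisfying ¬item → EX item: {Idle, Coin, Select}.
States satisfying AG (¬item → EX item): ∅.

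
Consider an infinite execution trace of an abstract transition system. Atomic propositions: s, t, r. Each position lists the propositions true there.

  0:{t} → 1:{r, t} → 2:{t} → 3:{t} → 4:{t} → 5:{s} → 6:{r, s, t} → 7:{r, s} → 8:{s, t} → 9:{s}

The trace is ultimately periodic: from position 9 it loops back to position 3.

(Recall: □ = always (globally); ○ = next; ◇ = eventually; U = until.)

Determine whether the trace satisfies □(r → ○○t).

r → ○○t must hold at every position from 0 onward. It fails at position 7, so □(r → ○○t) is false.
Positions where r holds: 1, 6, 7.
Check ○○t at each: 1→ok, 6→ok, 7→fails.

Does not hold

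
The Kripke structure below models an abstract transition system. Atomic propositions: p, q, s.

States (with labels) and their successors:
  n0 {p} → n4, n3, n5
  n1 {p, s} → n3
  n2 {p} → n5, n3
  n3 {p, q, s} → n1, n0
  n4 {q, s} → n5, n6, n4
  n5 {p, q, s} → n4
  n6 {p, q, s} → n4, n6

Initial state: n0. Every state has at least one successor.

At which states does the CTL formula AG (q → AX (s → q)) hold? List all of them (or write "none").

States satisfying q → AX (s → q): {n0, n1, n2, n4, n5, n6}.
States satisfying AG (q → AX (s → q)): {n4, n5, n6}.

{n4, n5, n6}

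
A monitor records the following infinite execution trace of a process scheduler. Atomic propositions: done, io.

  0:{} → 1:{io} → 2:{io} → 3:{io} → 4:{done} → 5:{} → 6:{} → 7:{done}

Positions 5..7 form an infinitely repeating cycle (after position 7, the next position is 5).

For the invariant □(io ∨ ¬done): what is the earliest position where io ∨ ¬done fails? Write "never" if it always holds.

Check io ∨ ¬done at each position in order: 0 ✓, 1 ✓, 2 ✓, 3 ✓.
At position 4 the labels are {done}, so io ∨ ¬done is false there. This is the first violation.

4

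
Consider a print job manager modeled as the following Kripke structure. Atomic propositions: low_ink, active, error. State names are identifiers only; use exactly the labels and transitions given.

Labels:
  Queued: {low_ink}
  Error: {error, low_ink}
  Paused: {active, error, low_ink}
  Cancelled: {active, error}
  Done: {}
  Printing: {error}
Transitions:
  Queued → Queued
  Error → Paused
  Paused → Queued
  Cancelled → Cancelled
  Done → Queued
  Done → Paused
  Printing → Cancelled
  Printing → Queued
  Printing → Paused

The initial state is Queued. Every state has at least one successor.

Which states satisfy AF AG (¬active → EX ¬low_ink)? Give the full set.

{Cancelled}

States satisfying AG (¬active → EX ¬low_ink): {Cancelled}.
States satisfying AF AG (¬active → EX ¬low_ink): {Cancelled}.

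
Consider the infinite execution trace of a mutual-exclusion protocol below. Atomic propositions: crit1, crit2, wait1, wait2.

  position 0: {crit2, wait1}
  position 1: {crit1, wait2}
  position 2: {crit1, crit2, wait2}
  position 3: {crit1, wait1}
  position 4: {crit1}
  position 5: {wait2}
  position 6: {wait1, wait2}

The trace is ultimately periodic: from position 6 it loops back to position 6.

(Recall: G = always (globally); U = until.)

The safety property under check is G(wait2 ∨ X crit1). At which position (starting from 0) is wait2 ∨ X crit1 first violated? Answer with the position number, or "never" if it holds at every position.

Check wait2 ∨ X crit1 at each position in order: 0 ✓, 1 ✓, 2 ✓, 3 ✓.
At position 4 the labels are {crit1} and the next position 5 has {wait2}, so wait2 ∨ X crit1 is false there. This is the first violation.

4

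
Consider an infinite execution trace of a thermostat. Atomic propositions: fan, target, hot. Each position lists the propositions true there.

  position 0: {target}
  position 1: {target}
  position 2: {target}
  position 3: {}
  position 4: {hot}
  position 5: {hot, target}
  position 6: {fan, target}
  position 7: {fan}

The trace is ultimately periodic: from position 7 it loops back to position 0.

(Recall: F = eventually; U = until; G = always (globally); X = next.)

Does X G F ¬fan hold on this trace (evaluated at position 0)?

Holds

The position after 0 is 1; G F ¬fan is true there.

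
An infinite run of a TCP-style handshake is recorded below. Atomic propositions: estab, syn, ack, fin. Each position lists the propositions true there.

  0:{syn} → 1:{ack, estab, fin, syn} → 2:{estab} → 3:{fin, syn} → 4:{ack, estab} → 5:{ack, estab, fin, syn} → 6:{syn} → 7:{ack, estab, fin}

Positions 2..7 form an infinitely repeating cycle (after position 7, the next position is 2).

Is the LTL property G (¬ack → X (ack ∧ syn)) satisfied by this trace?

¬ack → X (ack ∧ syn) must hold at every position from 0 onward. It fails at position 2, so G (¬ack → X (ack ∧ syn)) is false.
Positions where ¬ack holds: 0, 2, 3, 6.
Check X (ack ∧ syn) at each: 0→ok, 2→fails, 3→fails, 6→fails.

No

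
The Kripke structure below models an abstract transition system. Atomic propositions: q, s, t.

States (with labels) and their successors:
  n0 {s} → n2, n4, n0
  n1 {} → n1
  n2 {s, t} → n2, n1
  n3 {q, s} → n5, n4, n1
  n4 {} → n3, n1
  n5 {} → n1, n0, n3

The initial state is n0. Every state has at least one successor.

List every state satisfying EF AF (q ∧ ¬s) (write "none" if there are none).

none

States satisfying AF (q ∧ ¬s): ∅.
States satisfying EF AF (q ∧ ¬s): ∅.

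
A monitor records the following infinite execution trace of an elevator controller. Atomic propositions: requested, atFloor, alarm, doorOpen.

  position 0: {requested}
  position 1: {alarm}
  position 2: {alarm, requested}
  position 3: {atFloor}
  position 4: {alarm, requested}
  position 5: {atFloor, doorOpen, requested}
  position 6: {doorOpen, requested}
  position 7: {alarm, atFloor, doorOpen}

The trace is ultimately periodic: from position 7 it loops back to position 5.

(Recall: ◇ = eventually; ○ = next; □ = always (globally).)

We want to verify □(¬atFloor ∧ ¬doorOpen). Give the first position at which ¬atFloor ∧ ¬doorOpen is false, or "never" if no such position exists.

Check ¬atFloor ∧ ¬doorOpen at each position in order: 0 ✓, 1 ✓, 2 ✓.
At position 3 the labels are {atFloor}, so ¬atFloor ∧ ¬doorOpen is false there. This is the first violation.

3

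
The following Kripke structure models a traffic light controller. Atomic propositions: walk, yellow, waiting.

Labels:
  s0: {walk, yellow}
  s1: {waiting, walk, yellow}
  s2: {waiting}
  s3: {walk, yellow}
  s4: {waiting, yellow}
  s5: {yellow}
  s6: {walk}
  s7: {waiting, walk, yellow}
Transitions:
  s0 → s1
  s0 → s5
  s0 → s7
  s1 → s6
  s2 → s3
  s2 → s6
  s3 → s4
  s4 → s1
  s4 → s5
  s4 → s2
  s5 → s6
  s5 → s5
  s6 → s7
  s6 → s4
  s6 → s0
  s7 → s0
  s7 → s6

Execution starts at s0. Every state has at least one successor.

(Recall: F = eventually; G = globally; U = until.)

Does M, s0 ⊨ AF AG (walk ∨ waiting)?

States satisfying AG (walk ∨ waiting): ∅.
States satisfying AF AG (walk ∨ waiting): ∅.
There is a path from s0 along which AG (walk ∨ waiting) never holds.
s0 ∉ Sat(AF AG (walk ∨ waiting)).

Does not hold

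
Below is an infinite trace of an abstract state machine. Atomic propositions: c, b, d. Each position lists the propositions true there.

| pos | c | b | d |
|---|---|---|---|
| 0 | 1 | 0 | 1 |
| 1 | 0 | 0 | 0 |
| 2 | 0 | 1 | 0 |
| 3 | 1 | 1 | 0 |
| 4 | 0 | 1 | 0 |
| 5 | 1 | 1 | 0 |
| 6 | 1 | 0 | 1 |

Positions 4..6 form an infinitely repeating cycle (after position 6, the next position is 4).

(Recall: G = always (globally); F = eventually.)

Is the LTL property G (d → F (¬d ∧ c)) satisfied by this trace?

Satisfied

d → F (¬d ∧ c) holds at every position 0..6, and those are all positions ever visited, so G (d → F (¬d ∧ c)) holds.
Positions where d holds: 0, 6.
Check F (¬d ∧ c) at each: 0→ok, 6→ok.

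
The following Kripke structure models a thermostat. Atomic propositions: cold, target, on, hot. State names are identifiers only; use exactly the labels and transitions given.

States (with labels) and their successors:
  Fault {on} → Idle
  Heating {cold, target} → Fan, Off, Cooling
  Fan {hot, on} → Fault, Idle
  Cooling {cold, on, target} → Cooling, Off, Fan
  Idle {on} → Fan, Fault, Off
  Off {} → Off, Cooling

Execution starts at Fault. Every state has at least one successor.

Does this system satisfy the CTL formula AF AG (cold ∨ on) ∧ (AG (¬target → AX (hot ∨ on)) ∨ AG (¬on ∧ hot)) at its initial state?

States satisfying AG (cold ∨ on): ∅.
States satisfying AF AG (cold ∨ on): ∅.
States satisfying ¬target → AX (hot ∨ on): {Fault, Heating, Fan, Cooling}.
States satisfying AG (¬target → AX (hot ∨ on)): ∅.
States satisfying ¬on ∧ hot: ∅.
States satisfying AG (¬on ∧ hot): ∅.
States satisfying AG (¬target → AX (hot ∨ on)) ∨ AG (¬on ∧ hot): ∅.
States satisfying AF AG (cold ∨ on) ∧ (AG (¬target → AX (hot ∨ on)) ∨ AG (¬on ∧ hot)): ∅.
Fault ∉ Sat(AF AG (cold ∨ on) ∧ (AG (¬target → AX (hot ∨ on)) ∨ AG (¬on ∧ hot))).

No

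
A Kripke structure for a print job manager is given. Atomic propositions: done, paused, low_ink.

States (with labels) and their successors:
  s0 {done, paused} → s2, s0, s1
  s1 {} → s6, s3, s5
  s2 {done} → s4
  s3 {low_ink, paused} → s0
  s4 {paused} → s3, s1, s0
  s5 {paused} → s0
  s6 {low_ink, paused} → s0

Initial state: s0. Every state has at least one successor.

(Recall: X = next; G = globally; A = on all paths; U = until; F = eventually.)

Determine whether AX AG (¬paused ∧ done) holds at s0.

States satisfying AG (¬paused ∧ done): ∅.
States satisfying AX AG (¬paused ∧ done): ∅.
s0 ∉ Sat(AX AG (¬paused ∧ done)).

Violated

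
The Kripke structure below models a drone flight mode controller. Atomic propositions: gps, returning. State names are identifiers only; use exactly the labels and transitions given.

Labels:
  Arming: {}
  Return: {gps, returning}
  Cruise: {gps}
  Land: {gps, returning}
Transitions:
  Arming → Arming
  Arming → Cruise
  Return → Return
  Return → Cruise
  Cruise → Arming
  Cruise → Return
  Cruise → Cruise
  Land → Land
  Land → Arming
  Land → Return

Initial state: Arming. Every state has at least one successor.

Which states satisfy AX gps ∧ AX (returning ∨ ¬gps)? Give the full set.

States satisfying gps: {Return, Cruise, Land}.
States satisfying AX gps: {Return}.
States satisfying returning ∨ ¬gps: {Arming, Return, Land}.
States satisfying AX (returning ∨ ¬gps): {Land}.
States satisfying AX gps ∧ AX (returning ∨ ¬gps): ∅.

none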